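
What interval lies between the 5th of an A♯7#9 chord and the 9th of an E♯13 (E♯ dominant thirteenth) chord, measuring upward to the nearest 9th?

major second

The 5th of A♯7#9 is E♯; the 9th of E♯13 (E♯ dominant thirteenth) is F𝄪.
From E♯ to F𝄪 is 2 semitones, exactly the major second.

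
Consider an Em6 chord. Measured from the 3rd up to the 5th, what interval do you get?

Em6 (E minor sixth) is spelled E-G-B-C#.
The 3rd is G and the 5th is B.
G up to B spans 3 letter names and 4 semitones — a major third.

major third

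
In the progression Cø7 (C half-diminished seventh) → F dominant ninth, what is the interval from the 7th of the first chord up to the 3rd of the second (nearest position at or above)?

M7

The 7th of Cø7 (C half-diminished seventh) is Bb; the 3rd of F dominant ninth is A.
Bb up to A spans 7 letter names and 11 semitones — a major seventh.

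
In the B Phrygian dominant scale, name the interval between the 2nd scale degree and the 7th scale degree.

major sixth

Spelling the B Phrygian dominant scale: B C D# E F# G A.
So we need the interval from C up to A.
C up to A spans 6 letter names and 9 semitones — a major sixth.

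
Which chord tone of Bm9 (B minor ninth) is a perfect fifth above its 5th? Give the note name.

Bm9 (B minor ninth): B D F# A C#.
The 5th is F#. A perfect fifth above F# is C#.
C# is the chord's 9th.

C#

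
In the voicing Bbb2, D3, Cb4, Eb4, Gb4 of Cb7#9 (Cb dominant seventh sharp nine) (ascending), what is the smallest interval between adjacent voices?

minor 3rd

Adjacent intervals: Bbb2→D3 = augmented third; D3→Cb4 = diminished seventh; Cb4→Eb4 = major third; Eb4→Gb4 = minor third.
The smallest is Eb4 to Gb4, a minor third (3 semitones).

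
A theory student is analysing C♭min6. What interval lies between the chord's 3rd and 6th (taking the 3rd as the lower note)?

A4

Spelling the chord: C♭-E𝄫-G♭-A♭.
3rd = E𝄫; 6th = A♭.
E𝄫 up to A♭ is 6 semitones, a half step wider than a perfect fourth, so the interval is augmented.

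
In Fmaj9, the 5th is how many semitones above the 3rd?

Fmaj9: F–A–C–E–G.
A to C is a minor third: 3 semitones.

3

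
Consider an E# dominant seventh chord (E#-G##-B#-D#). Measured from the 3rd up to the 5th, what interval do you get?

minor third

So we need the interval from G## up to B#.
3 letter names make it a third; at 3 semitones (a half step narrower than major) the quality is minor.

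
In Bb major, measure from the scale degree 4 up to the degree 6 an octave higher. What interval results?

Bb major: Bb C D Eb F G A.
That puts Eb below G.
From Eb to G is 16 semitones, exactly the major tenth.

major tenth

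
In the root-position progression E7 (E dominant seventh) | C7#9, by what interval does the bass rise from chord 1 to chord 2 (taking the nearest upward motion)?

minor 6th

The roots are E and C.
From E to C: 8 semitones over a sixth = minor.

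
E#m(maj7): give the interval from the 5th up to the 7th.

major third

E#mM7 (E# minor-major seventh): E#, G#, B#, D##.
5th = B#; 7th = D##.
From B# to D## is 4 semitones, exactly the major third.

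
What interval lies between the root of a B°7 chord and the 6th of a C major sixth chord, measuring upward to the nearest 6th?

The root of B°7 is B; the 6th of C major sixth is A.
7 letter names make it a seventh; at 10 semitones (a half step narrower than major) the quality is minor.

minor 7th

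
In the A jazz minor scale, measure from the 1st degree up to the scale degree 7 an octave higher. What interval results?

The scale runs A B C D E F# G#.
That puts A below G#.
A up to G# spans 14 letter names and 23 semitones — a major fourteenth.

major fourteenth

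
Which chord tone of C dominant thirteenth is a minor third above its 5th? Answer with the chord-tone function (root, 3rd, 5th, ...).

Spelling the chord: C–E–G–Bb–D–A.
The 5th is G. A minor third above G is Bb.
Bb is the chord's 7th.

7th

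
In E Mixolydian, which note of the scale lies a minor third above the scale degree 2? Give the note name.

The scale is E F# G# A B C# D.
The scale degree 2 is F#; a minor third above that is A — scale degree 4.

A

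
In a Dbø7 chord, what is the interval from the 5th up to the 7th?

Dbø (Db half-diminished seventh): Db-Fb-Abb-Cb.
5th = Abb; 7th = Cb.
Abb up to Cb spans 3 letter names and 4 semitones — a major third.

major third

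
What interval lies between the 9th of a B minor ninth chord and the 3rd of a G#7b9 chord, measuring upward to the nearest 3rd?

major seventh

The 9th of B minor ninth is C#; the 3rd of G#7b9 is B#.
Counting 7 letters and 11 half steps from C# gives a major seventh.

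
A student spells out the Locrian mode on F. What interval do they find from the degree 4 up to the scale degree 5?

minor second

Spelling the Locrian mode on F: F Gb Ab Bb Cb Db Eb.
So we need the interval from Bb up to Cb.
Bb up to Cb is 1 semitone, a half step narrower than a major second, so the interval is minor.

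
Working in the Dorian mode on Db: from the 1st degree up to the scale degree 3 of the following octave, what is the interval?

minor 10th

Db dorian: Db Eb Fb Gb Ab Bb Cb.
The 1st degree is Db and the 3rd scale degree (up an octave) is Fb.
10 letter names make it a tenth; at 15 semitones (a half step narrower than major) the quality is minor.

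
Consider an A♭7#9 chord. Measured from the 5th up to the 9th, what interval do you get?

Spelling the chord: A♭ C E♭ G♭ B.
That puts E♭ below B.
From E♭ to B: 8 semitones over a fifth = augmented.

augmented 5th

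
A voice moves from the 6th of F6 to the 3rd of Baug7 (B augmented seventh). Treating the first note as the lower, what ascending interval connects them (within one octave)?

F6 has D as its 6th, and Baug7 (B augmented seventh) has D# as its 3rd.
1 letter names make it a unison; at 1 semitone (a half step wider than perfect) the quality is augmented.

augmented unison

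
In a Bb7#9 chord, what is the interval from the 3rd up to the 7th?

diminished fifth

Bb7#9: Bb-D-F-Ab-C#.
So we need the interval from D up to Ab.
5 letter names make it a fifth; at 6 semitones (a half step narrower than perfect) the quality is diminished.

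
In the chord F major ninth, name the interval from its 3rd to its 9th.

Spelling the chord: F–A–C–E–G.
So we need the interval from A up to G.
7 letter names make it a seventh; at 10 semitones (a half step narrower than major) the quality is minor.

minor 7th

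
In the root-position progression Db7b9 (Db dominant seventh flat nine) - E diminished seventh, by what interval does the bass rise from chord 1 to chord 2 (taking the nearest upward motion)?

The roots are Db and E.
Db up to E is 3 semitones, a half step wider than a major second, so the interval is augmented.

A2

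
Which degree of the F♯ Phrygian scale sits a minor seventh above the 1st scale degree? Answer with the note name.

E

The scale is F♯ G A B C♯ D E.
The 1st scale degree is F♯; a minor seventh above that is E — scale degree 7.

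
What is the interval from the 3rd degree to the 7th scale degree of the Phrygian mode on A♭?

perfect fifth

A♭ phrygian: A♭ B𝄫 C♭ D♭ E♭ F♭ G♭.
So we need the interval from C♭ up to G♭.
C♭ up to G♭ spans 5 letter names and 7 semitones — a perfect fifth.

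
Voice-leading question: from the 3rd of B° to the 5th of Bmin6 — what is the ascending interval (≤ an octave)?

The 3rd of B° is D; the 5th of Bmin6 is F#.
D up to F# spans 3 letter names and 4 semitones — a major third.

major 3rd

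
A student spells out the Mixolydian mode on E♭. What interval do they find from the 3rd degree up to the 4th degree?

minor second

The scale runs E♭ F G A♭ B♭ C D♭.
The 3rd degree is G and the scale degree 4 is A♭.
2 letter names make it a second; at 1 semitone (a half step narrower than major) the quality is minor.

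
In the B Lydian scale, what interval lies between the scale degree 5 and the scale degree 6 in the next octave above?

major 9th

B lydian: B C# D# E# F# G# A#.
That puts F# below G#.
Counting 9 letters and 14 half steps from F# gives a major ninth.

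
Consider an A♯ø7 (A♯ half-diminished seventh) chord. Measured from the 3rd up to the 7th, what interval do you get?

perfect 5th

The chord tones of A♯ half-diminished seventh are A♯ C♯ E G♯.
That puts C♯ below G♯.
C♯ up to G♯ spans 5 letter names and 7 semitones — a perfect fifth.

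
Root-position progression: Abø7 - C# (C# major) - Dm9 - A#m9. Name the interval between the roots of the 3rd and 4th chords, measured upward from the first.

augmented fifth

The roots are D and A#.
5 letter names make it a fifth; at 8 semitones (a half step wider than perfect) the quality is augmented.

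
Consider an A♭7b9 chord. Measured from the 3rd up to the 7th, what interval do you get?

d5

A♭ dominant seventh flat nine is spelled A♭-C-E♭-G♭-B𝄫.
So we need the interval from C up to G♭.
5 letter names make it a fifth; at 6 semitones (a half step narrower than perfect) the quality is diminished.
That tritone between 3rd and 7th is what gives the dominant seventh its pull toward resolution.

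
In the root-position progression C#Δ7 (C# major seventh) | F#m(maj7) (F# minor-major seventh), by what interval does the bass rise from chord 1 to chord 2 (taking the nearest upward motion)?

The roots are C# and F#.
From C# to F# is 5 semitones, exactly the perfect fourth.

perfect fourth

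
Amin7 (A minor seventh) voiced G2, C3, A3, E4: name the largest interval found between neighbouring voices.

major sixth

Adjacent intervals: G2→C3 = perfect fourth; C3→A3 = major sixth; A3→E4 = perfect fifth.
The largest is C3 to A3, a major sixth (9 semitones).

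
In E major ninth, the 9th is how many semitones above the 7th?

The chord tones of Emaj9 are E G♯ B D♯ F♯.
D♯ to F♯ is a minor third: 3 semitones.

3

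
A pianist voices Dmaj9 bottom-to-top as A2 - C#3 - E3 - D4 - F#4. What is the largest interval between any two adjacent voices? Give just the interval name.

minor seventh

Adjacent intervals: A2→C#3 = major third; C#3→E3 = minor third; E3→D4 = minor seventh; D4→F#4 = major third.
The largest is E3 to D4, a minor seventh (10 semitones).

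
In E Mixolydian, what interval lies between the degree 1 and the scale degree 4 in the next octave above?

Spelling E Mixolydian: E F# G# A B C# D.
So we need the interval from E up to A.
From E to A is 17 semitones, exactly the perfect eleventh.

perfect 11th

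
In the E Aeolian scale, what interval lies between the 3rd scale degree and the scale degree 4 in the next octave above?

major ninth

E natural minor: E F♯ G A B C D.
3rd scale degree = G; 4th degree (up an octave) = A.
From G to A is 14 semitones, exactly the major ninth.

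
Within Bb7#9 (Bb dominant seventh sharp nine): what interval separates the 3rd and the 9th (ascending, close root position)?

Bb dominant seventh sharp nine: Bb, D, F, Ab, C#.
The 3rd is D and the 9th is C#.
Counting 7 letters and 11 half steps from D gives a major seventh.

major 7th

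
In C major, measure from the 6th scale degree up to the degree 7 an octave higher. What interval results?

M9

Spelling C major: C D E F G A B.
So we need the interval from A up to B.
From A to B is 14 semitones, exactly the major ninth.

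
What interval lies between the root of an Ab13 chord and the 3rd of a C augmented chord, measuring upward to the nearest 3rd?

Ab13 has Ab as its root, and C augmented has E as its 3rd.
Ab up to E is 8 semitones, a half step wider than a perfect fifth, so the interval is augmented.

augmented 5th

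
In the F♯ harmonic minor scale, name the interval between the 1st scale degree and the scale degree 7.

F♯ harmonic minor: F♯ G♯ A B C♯ D E♯.
That puts F♯ below E♯.
Counting 7 letters and 11 half steps from F♯ gives a major seventh.

M7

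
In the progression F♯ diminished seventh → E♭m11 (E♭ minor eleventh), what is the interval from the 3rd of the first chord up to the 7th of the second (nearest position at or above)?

F♯ diminished seventh has A as its 3rd, and E♭m11 (E♭ minor eleventh) has D♭ as its 7th.
4 letter names make it a fourth; at 4 semitones (a half step narrower than perfect) the quality is diminished.

diminished 4th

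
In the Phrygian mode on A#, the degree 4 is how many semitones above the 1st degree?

5

The scale is A# B C# D# E# F# G#.
A# up to D# is a perfect fourth — 5 semitones.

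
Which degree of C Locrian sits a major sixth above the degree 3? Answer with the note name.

C

The scale is C Db Eb F Gb Ab Bb.
The degree 3 is Eb; a major sixth above that is C — scale degree 1.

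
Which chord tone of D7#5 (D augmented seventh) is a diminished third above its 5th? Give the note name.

Daug7 (D augmented seventh) is spelled D–F#–A#–C.
The 5th is A#. A diminished third above A# is C.
C is the chord's 7th.

C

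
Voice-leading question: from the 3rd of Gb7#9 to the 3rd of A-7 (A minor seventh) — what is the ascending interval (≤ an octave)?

M2

The 3rd of Gb7#9 is Bb; the 3rd of A-7 (A minor seventh) is C.
From Bb to C is 2 semitones, exactly the major second.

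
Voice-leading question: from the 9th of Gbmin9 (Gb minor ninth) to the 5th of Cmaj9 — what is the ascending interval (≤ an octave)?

The 9th of Gbmin9 (Gb minor ninth) is Ab; the 5th of Cmaj9 is G.
Counting 7 letters and 11 half steps from Ab gives a major seventh.

major seventh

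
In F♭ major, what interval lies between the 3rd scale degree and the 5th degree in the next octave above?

m10

Spelling F♭ major: F♭ G♭ A♭ B𝄫 C♭ D♭ E♭.
That puts A♭ below C♭.
A♭ up to C♭ is 15 semitones, a half step narrower than a major tenth, so the interval is minor.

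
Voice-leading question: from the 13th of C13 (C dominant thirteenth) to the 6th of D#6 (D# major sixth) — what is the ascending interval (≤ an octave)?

C13 (C dominant thirteenth) has A as its 13th, and D#6 (D# major sixth) has B# as its 6th.
2 letter names make it a second; at 3 semitones (a half step wider than major) the quality is augmented.

augmented second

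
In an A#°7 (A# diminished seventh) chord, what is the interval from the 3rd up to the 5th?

A#°7: A#, C#, E, G.
3rd = C#; 5th = E.
From C# to E: 3 semitones over a third = minor.

minor 3rd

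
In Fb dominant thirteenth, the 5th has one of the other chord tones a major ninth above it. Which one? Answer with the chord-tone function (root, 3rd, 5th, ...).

Fb13 is spelled Fb Ab Cb Ebb Gb Db.
The 5th is Cb. A major ninth above Cb is Db.
Db is the chord's 13th.

13th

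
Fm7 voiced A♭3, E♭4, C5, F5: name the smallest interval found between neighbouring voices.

perfect 4th

Adjacent intervals: A♭3→E♭4 = perfect fifth; E♭4→C5 = major sixth; C5→F5 = perfect fourth.
The smallest is C5 to F5, a perfect fourth (5 semitones).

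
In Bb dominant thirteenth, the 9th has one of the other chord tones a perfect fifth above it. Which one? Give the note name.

G

The chord tones of Bb dominant thirteenth are Bb–D–F–Ab–C–G.
The 9th is C. A perfect fifth above C is G.
G is the chord's 13th.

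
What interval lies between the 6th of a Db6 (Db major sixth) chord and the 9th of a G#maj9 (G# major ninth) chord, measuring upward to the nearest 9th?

Db6 (Db major sixth) has Bb as its 6th, and G#maj9 (G# major ninth) has A# as its 9th.
7 letter names make it a seventh; at 12 semitones (a half step wider than major) the quality is augmented.

augmented 7th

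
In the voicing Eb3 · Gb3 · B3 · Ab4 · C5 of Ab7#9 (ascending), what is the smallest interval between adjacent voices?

Adjacent intervals: Eb3→Gb3 = minor third; Gb3→B3 = augmented third; B3→Ab4 = diminished seventh; Ab4→C5 = major third.
The smallest is Eb3 to Gb3, a minor third (3 semitones).

minor third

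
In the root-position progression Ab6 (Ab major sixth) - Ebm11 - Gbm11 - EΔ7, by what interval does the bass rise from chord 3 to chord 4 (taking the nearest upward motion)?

augmented sixth

The roots are Gb and E.
6 letter names make it a sixth; at 10 semitones (a half step wider than major) the quality is augmented.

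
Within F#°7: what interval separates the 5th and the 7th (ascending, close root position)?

Spelling the chord: F# A C Eb.
So we need the interval from C up to Eb.
From C to Eb: 3 semitones over a third = minor.

m3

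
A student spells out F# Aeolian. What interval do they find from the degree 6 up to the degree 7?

major 2nd

F# natural minor: F# G# A B C# D E.
Degree 6 = D; scale degree 7 = E.
From D to E is 2 semitones, exactly the major second.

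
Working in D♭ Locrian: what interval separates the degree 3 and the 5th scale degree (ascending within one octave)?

m3

D♭ locrian: D♭ E𝄫 F♭ G♭ A𝄫 B𝄫 C♭.
That puts F♭ below A𝄫.
3 letter names make it a third; at 3 semitones (a half step narrower than major) the quality is minor.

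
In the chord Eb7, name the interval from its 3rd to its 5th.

Eb7 (Eb dominant seventh): Eb–G–Bb–Db.
3rd = G; 5th = Bb.
3 letter names make it a third; at 3 semitones (a half step narrower than major) the quality is minor.

minor 3rd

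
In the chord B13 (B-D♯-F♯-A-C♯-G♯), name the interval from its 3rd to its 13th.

P11

So we need the interval from D♯ up to G♯.
Counting 11 letters and 17 half steps from D♯ gives a perfect eleventh.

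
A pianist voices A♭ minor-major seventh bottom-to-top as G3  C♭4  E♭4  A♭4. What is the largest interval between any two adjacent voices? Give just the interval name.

Adjacent intervals: G3→C♭4 = diminished fourth; C♭4→E♭4 = major third; E♭4→A♭4 = perfect fourth.
The largest is E♭4 to A♭4, a perfect fourth (5 semitones).

perfect fourth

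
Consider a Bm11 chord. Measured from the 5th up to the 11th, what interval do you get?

The chord tones of B minor eleventh are B–D–F♯–A–C♯–E.
That puts F♯ below E.
F♯ up to E is 10 semitones, a half step narrower than a major seventh, so the interval is minor.

m7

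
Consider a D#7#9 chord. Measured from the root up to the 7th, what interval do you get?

D#7#9 is spelled D#, F##, A#, C#, E##.
So we need the interval from D# up to C#.
From D# to C#: 10 semitones over a seventh = minor.

minor seventh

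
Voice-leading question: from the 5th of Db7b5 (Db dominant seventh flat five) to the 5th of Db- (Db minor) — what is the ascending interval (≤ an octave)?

augmented 1st

The 5th of Db7b5 (Db dominant seventh flat five) is Abb; the 5th of Db- (Db minor) is Ab.
Abb up to Ab is 1 semitone, a half step wider than a perfect unison, so the interval is augmented.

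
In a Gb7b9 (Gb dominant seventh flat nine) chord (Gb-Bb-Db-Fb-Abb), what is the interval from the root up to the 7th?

So we need the interval from Gb up to Fb.
Gb up to Fb is 10 semitones, a half step narrower than a major seventh, so the interval is minor.

minor 7th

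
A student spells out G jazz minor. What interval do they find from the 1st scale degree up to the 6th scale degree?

Spelling G jazz minor: G A Bb C D E F#.
So we need the interval from G up to E.
From G to E is 9 semitones, exactly the major sixth.

major sixth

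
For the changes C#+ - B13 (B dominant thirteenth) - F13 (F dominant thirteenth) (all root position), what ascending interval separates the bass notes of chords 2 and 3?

The roots are B and F.
B up to F is 6 semitones, a half step narrower than a perfect fifth, so the interval is diminished.

diminished 5th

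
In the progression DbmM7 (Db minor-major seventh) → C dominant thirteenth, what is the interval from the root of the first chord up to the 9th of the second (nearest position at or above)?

DbmM7 (Db minor-major seventh) has Db as its root, and C dominant thirteenth has D as its 9th.
Db up to D is 1 semitone, a half step wider than a perfect unison, so the interval is augmented.

augmented unison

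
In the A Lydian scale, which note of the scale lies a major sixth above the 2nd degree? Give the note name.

The scale is A B C♯ D♯ E F♯ G♯.
The 2nd degree is B; a major sixth above that is G♯ — scale degree 7.

G#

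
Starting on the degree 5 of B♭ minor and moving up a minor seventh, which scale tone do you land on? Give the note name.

Eb

The scale is B♭ C D♭ E♭ F G♭ A♭.
The degree 5 is F; a minor seventh above that is E♭ — scale degree 4.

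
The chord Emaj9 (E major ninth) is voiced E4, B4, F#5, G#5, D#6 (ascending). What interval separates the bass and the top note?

major fourteenth

The outer voices are E4 and D#6.
Counting 14 letters and 23 half steps from E gives a major fourteenth.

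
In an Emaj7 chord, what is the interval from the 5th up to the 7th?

major third

Spelling the chord: E, G♯, B, D♯.
5th = B; 7th = D♯.
Counting 3 letters and 4 half steps from B gives a major third.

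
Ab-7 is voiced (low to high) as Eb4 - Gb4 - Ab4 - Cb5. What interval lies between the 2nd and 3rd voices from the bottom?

Those voices are Gb4 and Ab4.
Gb up to Ab spans 2 letter names and 2 semitones — a major second.

major second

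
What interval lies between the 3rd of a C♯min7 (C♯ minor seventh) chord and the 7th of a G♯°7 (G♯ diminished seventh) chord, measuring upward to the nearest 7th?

minor second

The 3rd of C♯min7 (C♯ minor seventh) is E; the 7th of G♯°7 (G♯ diminished seventh) is F.
E up to F is 1 semitone, a half step narrower than a major second, so the interval is minor.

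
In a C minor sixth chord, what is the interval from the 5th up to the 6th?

Cm6 (C minor sixth): C, Eb, G, A.
5th = G; 6th = A.
Counting 2 letters and 2 half steps from G gives a major second.

major second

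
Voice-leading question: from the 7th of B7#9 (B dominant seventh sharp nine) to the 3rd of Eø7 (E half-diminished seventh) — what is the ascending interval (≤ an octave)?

The 7th of B7#9 (B dominant seventh sharp nine) is A; the 3rd of Eø7 (E half-diminished seventh) is G.
A up to G is 10 semitones, a half step narrower than a major seventh, so the interval is minor.

minor seventh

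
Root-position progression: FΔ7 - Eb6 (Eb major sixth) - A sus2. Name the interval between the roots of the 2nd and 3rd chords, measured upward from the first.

The roots are Eb and A.
4 letter names make it a fourth; at 6 semitones (a half step wider than perfect) the quality is augmented.

augmented fourth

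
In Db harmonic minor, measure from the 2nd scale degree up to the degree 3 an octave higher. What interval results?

Db harmonic minor: Db Eb Fb Gb Ab Bbb C.
That puts Eb below Fb.
9 letter names make it a ninth; at 13 semitones (a half step narrower than major) the quality is minor.

minor ninth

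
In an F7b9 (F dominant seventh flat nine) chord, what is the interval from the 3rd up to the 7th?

diminished fifth

The chord tones of F7b9 (F dominant seventh flat nine) are F, A, C, Eb, Gb.
So we need the interval from A up to Eb.
A up to Eb is 6 semitones, a half step narrower than a perfect fifth, so the interval is diminished.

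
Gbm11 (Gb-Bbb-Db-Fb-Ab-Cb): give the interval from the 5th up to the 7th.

m3

That puts Db below Fb.
3 letter names make it a third; at 3 semitones (a half step narrower than major) the quality is minor.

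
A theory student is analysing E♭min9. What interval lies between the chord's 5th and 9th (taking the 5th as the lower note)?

Spelling the chord: E♭–G♭–B♭–D♭–F.
So we need the interval from B♭ up to F.
B♭ up to F spans 5 letter names and 7 semitones — a perfect fifth.

P5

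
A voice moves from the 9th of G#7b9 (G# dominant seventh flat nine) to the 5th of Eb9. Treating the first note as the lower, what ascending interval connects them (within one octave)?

minor second

The 9th of G#7b9 (G# dominant seventh flat nine) is A; the 5th of Eb9 is Bb.
From A to Bb: 1 semitone over a second = minor.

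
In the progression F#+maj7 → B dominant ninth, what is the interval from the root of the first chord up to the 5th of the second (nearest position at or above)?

The root of F#+maj7 is F#; the 5th of B dominant ninth is F#.
F# up to F# spans 1 letter names and 0 semitones — a perfect unison.

perfect unison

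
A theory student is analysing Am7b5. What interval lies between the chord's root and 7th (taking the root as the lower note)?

Aø (A half-diminished seventh): A-C-E♭-G.
The root is A and the 7th is G.
7 letter names make it a seventh; at 10 semitones (a half step narrower than major) the quality is minor.

m7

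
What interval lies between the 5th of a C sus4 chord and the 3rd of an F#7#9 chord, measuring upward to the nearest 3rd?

The 5th of C sus4 is G; the 3rd of F#7#9 is A#.
2 letter names make it a second; at 3 semitones (a half step wider than major) the quality is augmented.

augmented 2nd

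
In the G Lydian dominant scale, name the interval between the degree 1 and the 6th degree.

Spelling the G Lydian dominant scale: G A B C# D E F.
So we need the interval from G up to E.
G up to E spans 6 letter names and 9 semitones — a major sixth.

major sixth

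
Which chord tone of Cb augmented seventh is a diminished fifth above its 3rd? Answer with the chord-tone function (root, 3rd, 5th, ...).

The chord tones of Cbaug7 are Cb Eb G Bbb.
The 3rd is Eb. A diminished fifth above Eb is Bbb.
Bbb is the chord's 7th.

7th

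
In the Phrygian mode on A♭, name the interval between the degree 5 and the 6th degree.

minor 2nd

A♭ phrygian: A♭ B𝄫 C♭ D♭ E♭ F♭ G♭.
Degree 5 = E♭; 6th scale degree = F♭.
2 letter names make it a second; at 1 semitone (a half step narrower than major) the quality is minor.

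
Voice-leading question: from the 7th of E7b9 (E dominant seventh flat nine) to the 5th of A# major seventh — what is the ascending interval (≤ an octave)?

augmented second

E7b9 (E dominant seventh flat nine) has D as its 7th, and A# major seventh has E# as its 5th.
D up to E# is 3 semitones, a half step wider than a major second, so the interval is augmented.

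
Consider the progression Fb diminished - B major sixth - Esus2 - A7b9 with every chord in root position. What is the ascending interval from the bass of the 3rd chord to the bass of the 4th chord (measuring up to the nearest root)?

The roots are E and A.
From E to A is 5 semitones, exactly the perfect fourth.

perfect fourth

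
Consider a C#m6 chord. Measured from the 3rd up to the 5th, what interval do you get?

C# minor sixth is spelled C#, E, G#, A#.
That puts E below G#.
E up to G# spans 3 letter names and 4 semitones — a major third.

major third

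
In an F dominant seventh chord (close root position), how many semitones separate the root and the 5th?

The chord tones of F7 are F, A, C, Eb.
F to C is a perfect fifth: 7 semitones.

7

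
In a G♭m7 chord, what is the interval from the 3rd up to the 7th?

perfect 5th

Spelling the chord: G♭–B𝄫–D♭–F♭.
The 3rd is B𝄫 and the 7th is F♭.
Counting 5 letters and 7 half steps from B𝄫 gives a perfect fifth.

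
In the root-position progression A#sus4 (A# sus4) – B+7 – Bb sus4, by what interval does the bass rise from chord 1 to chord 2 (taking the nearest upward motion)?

The roots are A# and B.
From A# to B: 1 semitone over a second = minor.

m2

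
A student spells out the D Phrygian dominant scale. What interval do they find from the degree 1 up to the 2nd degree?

D phrygian dominant: D Eb F# G A Bb C.
That puts D below Eb.
From D to Eb: 1 semitone over a second = minor.

m2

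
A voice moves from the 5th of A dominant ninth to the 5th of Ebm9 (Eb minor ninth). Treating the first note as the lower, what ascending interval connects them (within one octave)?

A dominant ninth has E as its 5th, and Ebm9 (Eb minor ninth) has Bb as its 5th.
E up to Bb is 6 semitones, a half step narrower than a perfect fifth, so the interval is diminished.

diminished fifth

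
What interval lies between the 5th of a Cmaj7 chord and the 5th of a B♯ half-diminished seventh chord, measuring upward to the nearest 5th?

M7

Cmaj7 has G as its 5th, and B♯ half-diminished seventh has F♯ as its 5th.
G up to F♯ spans 7 letter names and 11 semitones — a major seventh.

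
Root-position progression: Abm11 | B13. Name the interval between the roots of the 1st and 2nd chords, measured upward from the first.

A2

The roots are Ab and B.
Ab up to B is 3 semitones, a half step wider than a major second, so the interval is augmented.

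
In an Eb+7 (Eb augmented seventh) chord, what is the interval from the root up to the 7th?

minor seventh

Spelling the chord: Eb–G–B–Db.
So we need the interval from Eb up to Db.
From Eb to Db: 10 semitones over a seventh = minor.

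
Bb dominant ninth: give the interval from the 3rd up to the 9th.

minor 7th

Bb9: Bb-D-F-Ab-C.
The 3rd is D and the 9th is C.
From D to C: 10 semitones over a seventh = minor.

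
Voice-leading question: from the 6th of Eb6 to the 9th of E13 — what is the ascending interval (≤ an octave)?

The 6th of Eb6 is C; the 9th of E13 is F#.
From C to F#: 6 semitones over a fourth = augmented.

augmented fourth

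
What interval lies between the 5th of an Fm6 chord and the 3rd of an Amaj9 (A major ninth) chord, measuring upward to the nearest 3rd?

A1

The 5th of Fm6 is C; the 3rd of Amaj9 (A major ninth) is C#.
1 letter names make it a unison; at 1 semitone (a half step wider than perfect) the quality is augmented.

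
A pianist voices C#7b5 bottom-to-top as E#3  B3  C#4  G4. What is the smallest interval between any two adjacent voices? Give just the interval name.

Adjacent intervals: E#3→B3 = diminished fifth; B3→C#4 = major second; C#4→G4 = diminished fifth.
The smallest is B3 to C#4, a major second (2 semitones).

major second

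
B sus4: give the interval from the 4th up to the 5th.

major second

Bsus4: B E F#.
So we need the interval from E up to F#.
E up to F# spans 2 letter names and 2 semitones — a major second.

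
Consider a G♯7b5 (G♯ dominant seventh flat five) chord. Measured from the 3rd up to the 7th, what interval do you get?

diminished 5th

G♯7b5 (G♯ dominant seventh flat five): G♯ B♯ D F♯.
The 3rd is B♯ and the 7th is F♯.
B♯ up to F♯ is 6 semitones, a half step narrower than a perfect fifth, so the interval is diminished.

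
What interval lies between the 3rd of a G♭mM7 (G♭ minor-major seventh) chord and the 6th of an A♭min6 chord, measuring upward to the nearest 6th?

augmented fifth

G♭mM7 (G♭ minor-major seventh) has B𝄫 as its 3rd, and A♭min6 has F as its 6th.
From B𝄫 to F: 8 semitones over a fifth = augmented.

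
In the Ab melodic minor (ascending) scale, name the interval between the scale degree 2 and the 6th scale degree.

perfect fifth

The scale runs Ab Bb Cb Db Eb F G.
The scale degree 2 is Bb and the scale degree 6 is F.
From Bb to F is 7 semitones, exactly the perfect fifth.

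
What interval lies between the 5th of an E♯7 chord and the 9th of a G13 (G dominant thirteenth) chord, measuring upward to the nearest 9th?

diminished 7th

E♯7 has B♯ as its 5th, and G13 (G dominant thirteenth) has A as its 9th.
7 letter names make it a seventh; at 9 semitones (a whole step narrower than major) the quality is diminished.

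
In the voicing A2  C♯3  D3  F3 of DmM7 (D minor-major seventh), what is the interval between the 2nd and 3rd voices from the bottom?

Those voices are C♯3 and D3.
From C♯ to D: 1 semitone over a second = minor.

minor second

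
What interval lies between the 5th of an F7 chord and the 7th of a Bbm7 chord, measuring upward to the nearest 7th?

minor sixth

The 5th of F7 is C; the 7th of Bbm7 is Ab.
From C to Ab: 8 semitones over a sixth = minor.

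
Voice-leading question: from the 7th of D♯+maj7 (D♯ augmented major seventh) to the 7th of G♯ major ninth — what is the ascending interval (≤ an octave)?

D♯+maj7 (D♯ augmented major seventh) has C𝄪 as its 7th, and G♯ major ninth has F𝄪 as its 7th.
Counting 4 letters and 5 half steps from C𝄪 gives a perfect fourth.

perfect fourth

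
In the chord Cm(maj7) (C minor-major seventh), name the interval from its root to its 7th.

M7

CmM7 (C minor-major seventh) is spelled C-Eb-G-B.
The root is C and the 7th is B.
C up to B spans 7 letter names and 11 semitones — a major seventh.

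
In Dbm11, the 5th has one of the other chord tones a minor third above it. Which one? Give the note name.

Cb

Spelling the chord: Db–Fb–Ab–Cb–Eb–Gb.
The 5th is Ab. A minor third above Ab is Cb.
Cb is the chord's 7th.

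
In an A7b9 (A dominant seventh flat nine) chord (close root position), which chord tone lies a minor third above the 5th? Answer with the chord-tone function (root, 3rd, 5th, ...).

A7b9 is spelled A C# E G Bb.
The 5th is E. A minor third above E is G.
G is the chord's 7th.

7th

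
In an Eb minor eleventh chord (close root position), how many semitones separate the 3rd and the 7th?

7

Ebm11 is spelled Eb, Gb, Bb, Db, F, Ab.
Gb to Db is a perfect fifth: 7 semitones.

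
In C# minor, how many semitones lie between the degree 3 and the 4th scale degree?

The scale is C# D# E F# G# A B.
E up to F# is a major second — 2 semitones.

2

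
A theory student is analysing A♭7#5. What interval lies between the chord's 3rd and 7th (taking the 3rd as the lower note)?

A♭+7 (A♭ augmented seventh): A♭, C, E, G♭.
So we need the interval from C up to G♭.
C up to G♭ is 6 semitones, a half step narrower than a perfect fifth, so the interval is diminished.

diminished fifth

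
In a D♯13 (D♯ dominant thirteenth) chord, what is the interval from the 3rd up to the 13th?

Spelling the chord: D♯, F𝄪, A♯, C♯, E♯, B♯.
3rd = F𝄪; 13th = B♯.
From F𝄪 to B♯ is 17 semitones, exactly the perfect eleventh.

P11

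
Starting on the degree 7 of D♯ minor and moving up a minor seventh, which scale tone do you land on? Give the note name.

B

The scale is D♯ E♯ F♯ G♯ A♯ B C♯.
The degree 7 is C♯; a minor seventh above that is B — scale degree 6.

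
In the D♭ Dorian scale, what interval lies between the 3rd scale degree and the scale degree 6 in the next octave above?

augmented eleventh

Spelling the D♭ Dorian scale: D♭ E♭ F♭ G♭ A♭ B♭ C♭.
3rd scale degree = F♭; 6th scale degree (up an octave) = B♭.
11 letter names make it an eleventh; at 18 semitones (a half step wider than perfect) the quality is augmented.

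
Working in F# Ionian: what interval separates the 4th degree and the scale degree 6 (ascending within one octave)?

F# major: F# G# A# B C# D# E#.
That puts B below D#.
B up to D# spans 3 letter names and 4 semitones — a major third.

major third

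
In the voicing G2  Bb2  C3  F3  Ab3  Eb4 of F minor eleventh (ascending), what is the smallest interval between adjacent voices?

major second

Adjacent intervals: G2→Bb2 = minor third; Bb2→C3 = major second; C3→F3 = perfect fourth; F3→Ab3 = minor third; Ab3→Eb4 = perfect fifth.
The smallest is Bb2 to C3, a major second (2 semitones).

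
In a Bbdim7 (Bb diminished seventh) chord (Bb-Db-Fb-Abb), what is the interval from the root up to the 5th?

diminished fifth

Root = Bb; 5th = Fb.
Bb up to Fb is 6 semitones, a half step narrower than a perfect fifth, so the interval is diminished.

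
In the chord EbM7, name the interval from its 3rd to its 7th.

The chord tones of Eb major seventh are Eb G Bb D.
That puts G below D.
Counting 5 letters and 7 half steps from G gives a perfect fifth.

perfect 5th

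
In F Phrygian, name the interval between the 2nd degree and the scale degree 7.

Spelling F Phrygian: F Gb Ab Bb C Db Eb.
So we need the interval from Gb up to Eb.
Gb up to Eb spans 6 letter names and 9 semitones — a major sixth.

major sixth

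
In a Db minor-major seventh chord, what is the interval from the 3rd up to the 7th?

augmented 5th

The chord tones of Db minor-major seventh are Db–Fb–Ab–C.
The 3rd is Fb and the 7th is C.
5 letter names make it a fifth; at 8 semitones (a half step wider than perfect) the quality is augmented.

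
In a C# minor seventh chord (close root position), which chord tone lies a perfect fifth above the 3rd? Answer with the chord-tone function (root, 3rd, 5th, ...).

Spelling the chord: C#, E, G#, B.
The 3rd is E. A perfect fifth above E is B.
B is the chord's 7th.

7th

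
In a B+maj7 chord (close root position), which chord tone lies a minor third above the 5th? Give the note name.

Spelling the chord: B–D#–F##–A#.
The 5th is F##. A minor third above F## is A#.
A# is the chord's 7th.

A#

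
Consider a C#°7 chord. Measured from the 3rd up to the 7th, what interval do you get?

C#°7: C#-E-G-Bb.
The 3rd is E and the 7th is Bb.
From E to Bb: 6 semitones over a fifth = diminished.

diminished fifth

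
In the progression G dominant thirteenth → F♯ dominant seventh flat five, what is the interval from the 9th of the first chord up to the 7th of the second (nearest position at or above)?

The 9th of G dominant thirteenth is A; the 7th of F♯ dominant seventh flat five is E.
A up to E spans 5 letter names and 7 semitones — a perfect fifth.

perfect fifth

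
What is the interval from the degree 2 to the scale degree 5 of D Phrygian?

The scale runs D E♭ F G A B♭ C.
So we need the interval from E♭ up to A.
From E♭ to A: 6 semitones over a fourth = augmented.

A4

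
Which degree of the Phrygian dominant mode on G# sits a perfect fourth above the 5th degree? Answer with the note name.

G#

The scale is G# A B# C# D# E F#.
The 5th degree is D#; a perfect fourth above that is G# — scale degree 1.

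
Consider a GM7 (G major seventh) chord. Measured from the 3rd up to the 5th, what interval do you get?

Spelling the chord: G B D F♯.
3rd = B; 5th = D.
B up to D is 3 semitones, a half step narrower than a major third, so the interval is minor.

minor 3rd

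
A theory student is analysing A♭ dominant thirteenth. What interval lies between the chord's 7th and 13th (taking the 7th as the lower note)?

major seventh

A♭ dominant thirteenth: A♭–C–E♭–G♭–B♭–F.
The 7th is G♭ and the 13th is F.
From G♭ to F is 11 semitones, exactly the major seventh.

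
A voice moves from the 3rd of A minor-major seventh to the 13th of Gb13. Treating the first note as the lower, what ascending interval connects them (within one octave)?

The 3rd of A minor-major seventh is C; the 13th of Gb13 is Eb.
C up to Eb is 3 semitones, a half step narrower than a major third, so the interval is minor.

minor 3rd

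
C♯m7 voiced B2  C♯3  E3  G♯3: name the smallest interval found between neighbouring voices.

major 2nd

Adjacent intervals: B2→C♯3 = major second; C♯3→E3 = minor third; E3→G♯3 = major third.
The smallest is B2 to C♯3, a major second (2 semitones).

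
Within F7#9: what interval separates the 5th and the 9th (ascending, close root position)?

augmented 5th

Spelling the chord: F–A–C–E♭–G♯.
The 5th is C and the 9th is G♯.
5 letter names make it a fifth; at 8 semitones (a half step wider than perfect) the quality is augmented.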